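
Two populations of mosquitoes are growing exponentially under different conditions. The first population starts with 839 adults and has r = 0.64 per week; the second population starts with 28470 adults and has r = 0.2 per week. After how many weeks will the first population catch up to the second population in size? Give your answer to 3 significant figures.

Set 839·e^(0.64t) = 28470·e^(0.2t).
e^((0.64 − 0.2)t) = 28470/839 → e^(0.44·t) = 33.933.
0.44·t = ln(33.933) = 3.5244, so t = 3.5244/0.44 = 8.01.

8.01 weeks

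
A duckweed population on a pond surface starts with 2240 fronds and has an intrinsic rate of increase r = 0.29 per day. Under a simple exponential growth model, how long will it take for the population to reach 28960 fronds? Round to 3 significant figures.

8.83 days

Set N₀·e^(rt) = 28960: e^(0.29·t) = 28960/2240 = 12.929.
0.29·t = ln(12.929) = 2.5594, so t = 2.5594/0.29 = 8.8257.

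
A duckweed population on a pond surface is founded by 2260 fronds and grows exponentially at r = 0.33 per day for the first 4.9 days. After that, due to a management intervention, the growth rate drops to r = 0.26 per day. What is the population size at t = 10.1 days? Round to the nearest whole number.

Phase 1: N(4.9) = 2260·e^(0.33×4.9) = 2260·e^1.617 = 11385.8.
Phase 2 runs for 10.1 − 4.9 = 5.2 days at r = 0.26.
N(10.1) = 11385.8·e^(0.26×5.2) = 11385.8·e^1.352 = 44007.7.

44008 fronds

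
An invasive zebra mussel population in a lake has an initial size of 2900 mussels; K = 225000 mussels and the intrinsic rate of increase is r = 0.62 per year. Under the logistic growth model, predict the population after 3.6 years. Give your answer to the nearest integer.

24407 mussels

A = (K − N₀)/N₀ = (225000 − 2900)/2900 = 76.586.
N(t) = K/(1 + A·e^(−rt)) = 225000/(1 + 76.586×e^(−0.62×3.6)).
e^(−2.232) = 0.10731; denominator = 1 + 76.586×0.10731 = 9.2187.
N = 225000/9.2187 = 24406.8.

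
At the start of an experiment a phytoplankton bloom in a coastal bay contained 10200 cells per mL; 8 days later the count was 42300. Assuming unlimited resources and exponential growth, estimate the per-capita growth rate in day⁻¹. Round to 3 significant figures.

From N(t) = N₀·e^(rt): e^(r·8) = 42300/10200 = 4.1471.
r·8 = ln(4.1471) = 1.4224, so r = 1.4224/8 = 0.1778.

0.178 per day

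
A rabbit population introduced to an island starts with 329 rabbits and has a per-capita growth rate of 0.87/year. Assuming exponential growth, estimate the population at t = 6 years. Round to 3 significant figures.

N(t) = N₀·e^(rt) = 329 × e^(0.87×6) = 329 × e^5.22.
e^5.22 ≈ 184.93, so N ≈ 329 × 184.93 = 60843.3.

60800 rabbits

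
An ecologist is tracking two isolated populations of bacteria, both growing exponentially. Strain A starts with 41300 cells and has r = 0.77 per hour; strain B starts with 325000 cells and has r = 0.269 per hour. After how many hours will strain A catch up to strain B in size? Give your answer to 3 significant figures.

Set 41300·e^(0.77t) = 325000·e^(0.269t).
e^((0.77 − 0.269)t) = 325000/41300 → e^(0.501·t) = 7.8692.
0.501·t = ln(7.8692) = 2.063, so t = 2.063/0.501 = 4.1177.

4.12 hours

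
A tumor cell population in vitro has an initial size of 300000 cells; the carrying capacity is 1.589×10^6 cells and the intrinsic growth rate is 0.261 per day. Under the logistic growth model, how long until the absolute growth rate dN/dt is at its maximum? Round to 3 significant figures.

Logistic growth is fastest at N = K/2 = 794500.
A = (K − N₀)/N₀ = 4.2967. Set K/(1 + A·e^(−rt)) = K/2 → A·e^(−rt) = 1.
e^(−0.261t) = 1/4.2967 = 0.232739, so t = ln(4.2967)/0.261 = 1.4578/0.261 = 5.5856.

5.59 days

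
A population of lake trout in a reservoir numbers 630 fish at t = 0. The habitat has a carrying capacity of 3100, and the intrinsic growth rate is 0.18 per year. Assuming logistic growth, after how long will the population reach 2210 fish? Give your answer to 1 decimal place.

A = (K − N₀)/N₀ = (3100 − 630)/630 = 3.9206.
Solve 3100/(1 + 3.9206·e^(−0.18t)) = 2210: 1 + 3.9206·e^(−0.18t) = 1.4027, so e^(−0.18t) = 0.102717.
−0.18·t = ln(0.102717) = -2.2758, so t = 2.2758/0.18 = 12.643.

12.6 years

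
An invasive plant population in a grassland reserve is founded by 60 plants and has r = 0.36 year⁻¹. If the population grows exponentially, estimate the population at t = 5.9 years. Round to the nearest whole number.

N(t) = N₀·e^(rt) = 60 × e^(0.36×5.9) = 60 × e^2.124.
e^2.124 ≈ 8.3645, so N ≈ 60 × 8.3645 = 501.872.

502 plants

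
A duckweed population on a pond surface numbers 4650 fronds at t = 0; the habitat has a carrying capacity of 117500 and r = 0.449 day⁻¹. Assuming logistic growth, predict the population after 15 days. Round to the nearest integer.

A = (K − N₀)/N₀ = (117500 − 4650)/4650 = 24.269.
N(t) = K/(1 + A·e^(−rt)) = 117500/(1 + 24.269×e^(−0.449×15)).
e^(−6.735) = 0.0011886; denominator = 1 + 24.269×0.0011886 = 1.0288.
N = 117500/1.0288 = 114206.

114206 fronds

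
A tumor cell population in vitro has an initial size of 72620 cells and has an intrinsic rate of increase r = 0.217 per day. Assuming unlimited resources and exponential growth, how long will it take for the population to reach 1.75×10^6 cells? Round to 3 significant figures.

14.7 days

Set N₀·e^(rt) = 1.75×10^6: e^(0.217·t) = 1.75×10^6/72620 = 24.098.
0.217·t = ln(24.098) = 3.1821, so t = 3.1821/0.217 = 14.664.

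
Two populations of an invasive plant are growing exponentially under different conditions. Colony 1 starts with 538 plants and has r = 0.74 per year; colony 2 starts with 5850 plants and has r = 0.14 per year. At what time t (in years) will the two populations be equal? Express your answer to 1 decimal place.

Set 538·e^(0.74t) = 5850·e^(0.14t).
e^((0.74 − 0.14)t) = 5850/538 → e^(0.6·t) = 10.874.
0.6·t = ln(10.874) = 2.3863, so t = 2.3863/0.6 = 3.9772.

4.0 years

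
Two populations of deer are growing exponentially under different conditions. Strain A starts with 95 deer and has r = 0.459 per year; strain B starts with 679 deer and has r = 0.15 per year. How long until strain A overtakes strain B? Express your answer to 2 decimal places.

6.36 years

Set 95·e^(0.459t) = 679·e^(0.15t).
e^((0.459 − 0.15)t) = 679/95 → e^(0.309·t) = 7.1474.
0.309·t = ln(7.1474) = 1.9667, so t = 1.9667/0.309 = 6.3649.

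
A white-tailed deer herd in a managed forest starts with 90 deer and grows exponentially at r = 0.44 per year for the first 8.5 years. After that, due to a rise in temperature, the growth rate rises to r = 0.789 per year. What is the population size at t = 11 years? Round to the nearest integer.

27236 deer

Phase 1: N(8.5) = 90·e^(0.44×8.5) = 90·e^3.74 = 3788.82.
Phase 2 runs for 11 − 8.5 = 2.5 years at r = 0.789.
N(11) = 3788.82·e^(0.789×2.5) = 3788.82·e^1.973 = 27236.4.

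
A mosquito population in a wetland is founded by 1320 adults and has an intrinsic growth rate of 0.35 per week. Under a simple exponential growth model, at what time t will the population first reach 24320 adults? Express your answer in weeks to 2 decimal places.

Set N₀·e^(rt) = 24320: e^(0.35·t) = 24320/1320 = 18.424.
0.35·t = ln(18.424) = 2.9137, so t = 2.9137/0.35 = 8.3248.

8.32 weeks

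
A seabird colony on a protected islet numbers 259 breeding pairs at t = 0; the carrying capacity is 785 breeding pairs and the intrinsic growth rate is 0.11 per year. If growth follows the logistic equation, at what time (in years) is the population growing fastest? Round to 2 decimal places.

6.44 years

Logistic growth is fastest at N = K/2 = 392.5.
A = (K − N₀)/N₀ = 2.0309. Set K/(1 + A·e^(−rt)) = K/2 → A·e^(−rt) = 1.
e^(−0.11t) = 1/2.0309 = 0.492395, so t = ln(2.0309)/0.11 = 0.70847/0.11 = 6.4407.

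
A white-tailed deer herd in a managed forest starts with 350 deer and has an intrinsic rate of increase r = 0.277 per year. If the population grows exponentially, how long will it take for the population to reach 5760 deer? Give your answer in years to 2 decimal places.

Set N₀·e^(rt) = 5760: e^(0.277·t) = 5760/350 = 16.457.
0.277·t = ln(16.457) = 2.8008, so t = 2.8008/0.277 = 10.111.

10.11 years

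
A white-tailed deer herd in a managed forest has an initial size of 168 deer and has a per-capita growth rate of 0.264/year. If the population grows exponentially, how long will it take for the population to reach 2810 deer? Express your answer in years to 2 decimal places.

Set N₀·e^(rt) = 2810: e^(0.264·t) = 2810/168 = 16.726.
0.264·t = ln(16.726) = 2.817, so t = 2.817/0.264 = 10.67.

10.67 years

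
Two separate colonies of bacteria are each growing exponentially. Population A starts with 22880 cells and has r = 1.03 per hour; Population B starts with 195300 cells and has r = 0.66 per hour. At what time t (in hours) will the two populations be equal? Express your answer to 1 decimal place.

5.8 hours

Set 22880·e^(1.03t) = 195300·e^(0.66t).
e^((1.03 − 0.66)t) = 195300/22880 → e^(0.37·t) = 8.5358.
0.37·t = ln(8.5358) = 2.1443, so t = 2.1443/0.37 = 5.7953.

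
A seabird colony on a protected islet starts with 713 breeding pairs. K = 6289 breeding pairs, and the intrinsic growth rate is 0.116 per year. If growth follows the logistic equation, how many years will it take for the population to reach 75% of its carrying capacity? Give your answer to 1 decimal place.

27.2 years

A = (K − N₀)/N₀ = (6289 − 713)/713 = 7.8205.
Solve 6289/(1 + 7.8205·e^(−0.116t)) = 4716.75: 1 + 7.8205·e^(−0.116t) = 1.3333, so e^(−0.116t) = 0.0426231.
−0.116·t = ln(0.0426231) = -3.1554, so t = 3.1554/0.116 = 27.201.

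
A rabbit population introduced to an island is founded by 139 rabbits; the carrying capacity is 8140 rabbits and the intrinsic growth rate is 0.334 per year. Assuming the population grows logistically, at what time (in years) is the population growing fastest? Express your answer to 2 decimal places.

12.13 years

Logistic growth is fastest at N = K/2 = 4070.
A = (K − N₀)/N₀ = 57.561. Set K/(1 + A·e^(−rt)) = K/2 → A·e^(−rt) = 1.
e^(−0.334t) = 1/57.561 = 0.0173728, so t = ln(57.561)/0.334 = 4.0528/0.334 = 12.134.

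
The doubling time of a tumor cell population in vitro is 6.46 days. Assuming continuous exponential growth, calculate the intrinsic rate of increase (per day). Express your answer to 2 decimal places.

r = ln(2)/t_d = 0.6931/6.46 = 0.1073.

0.11 per day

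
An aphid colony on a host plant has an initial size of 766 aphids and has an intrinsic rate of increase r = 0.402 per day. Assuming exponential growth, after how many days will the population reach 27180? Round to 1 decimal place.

8.9 days

Set N₀·e^(rt) = 27180: e^(0.402·t) = 27180/766 = 35.483.
0.402·t = ln(35.483) = 3.5691, so t = 3.5691/0.402 = 8.8782.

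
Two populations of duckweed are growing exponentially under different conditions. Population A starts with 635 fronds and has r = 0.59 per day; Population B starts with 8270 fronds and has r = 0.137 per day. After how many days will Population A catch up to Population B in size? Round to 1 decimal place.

5.7 days

Set 635·e^(0.59t) = 8270·e^(0.137t).
e^((0.59 − 0.137)t) = 8270/635 → e^(0.453·t) = 13.024.
0.453·t = ln(13.024) = 2.5668, so t = 2.5668/0.453 = 5.6661.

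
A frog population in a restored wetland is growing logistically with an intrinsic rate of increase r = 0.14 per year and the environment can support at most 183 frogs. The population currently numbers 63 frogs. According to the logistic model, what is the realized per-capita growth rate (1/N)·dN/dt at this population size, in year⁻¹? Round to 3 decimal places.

(1/N)·dN/dt = r(1 − N/K) = 0.14 × (1 − 63/183).
= 0.14 × 0.65574 = 0.091803.

0.092 per year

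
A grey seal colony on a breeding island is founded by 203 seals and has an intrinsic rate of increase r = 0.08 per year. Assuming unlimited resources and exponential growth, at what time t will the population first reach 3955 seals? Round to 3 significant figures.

Set N₀·e^(rt) = 3955: e^(0.08·t) = 3955/203 = 19.483.
0.08·t = ln(19.483) = 2.9695, so t = 2.9695/0.08 = 37.119.

37.1 years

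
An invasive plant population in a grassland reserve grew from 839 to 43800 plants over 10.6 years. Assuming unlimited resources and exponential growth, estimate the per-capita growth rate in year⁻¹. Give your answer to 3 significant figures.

From N(t) = N₀·e^(rt): e^(r·10.6) = 43800/839 = 52.205.
r·10.6 = ln(52.205) = 3.9552, so r = 3.9552/10.6 = 0.37313.

0.373 per year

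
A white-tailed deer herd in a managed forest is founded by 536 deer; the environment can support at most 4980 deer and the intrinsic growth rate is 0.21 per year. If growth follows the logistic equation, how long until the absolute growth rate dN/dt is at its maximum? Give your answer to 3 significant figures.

10.1 years

Logistic growth is fastest at N = K/2 = 2490.
A = (K − N₀)/N₀ = 8.291. Set K/(1 + A·e^(−rt)) = K/2 → A·e^(−rt) = 1.
e^(−0.21t) = 1/8.291 = 0.120612, so t = ln(8.291)/0.21 = 2.1152/0.21 = 10.072.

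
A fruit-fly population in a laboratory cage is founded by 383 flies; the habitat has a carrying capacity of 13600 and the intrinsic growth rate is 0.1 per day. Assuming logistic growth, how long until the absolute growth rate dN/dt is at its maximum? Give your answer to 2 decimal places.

Logistic growth is fastest at N = K/2 = 6800.
A = (K − N₀)/N₀ = 34.509. Set K/(1 + A·e^(−rt)) = K/2 → A·e^(−rt) = 1.
e^(−0.1t) = 1/34.509 = 0.0289778, so t = ln(34.509)/0.1 = 3.5412/0.1 = 35.412.

35.41 days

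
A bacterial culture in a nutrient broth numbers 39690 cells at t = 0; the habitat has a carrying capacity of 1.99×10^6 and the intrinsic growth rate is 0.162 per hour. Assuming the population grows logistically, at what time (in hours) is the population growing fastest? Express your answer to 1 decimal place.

24.0 hours

Logistic growth is fastest at N = K/2 = 995000.
A = (K − N₀)/N₀ = 49.139. Set K/(1 + A·e^(−rt)) = K/2 → A·e^(−rt) = 1.
e^(−0.162t) = 1/49.139 = 0.0203506, so t = ln(49.139)/0.162 = 3.8946/0.162 = 24.041.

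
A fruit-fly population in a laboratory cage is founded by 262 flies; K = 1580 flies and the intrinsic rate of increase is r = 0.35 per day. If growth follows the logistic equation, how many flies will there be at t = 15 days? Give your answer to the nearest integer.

A = (K − N₀)/N₀ = (1580 − 262)/262 = 5.0305.
N(t) = K/(1 + A·e^(−rt)) = 1580/(1 + 5.0305×e^(−0.35×15)).
e^(−5.25) = 0.0052475; denominator = 1 + 5.0305×0.0052475 = 1.0264.
N = 1580/1.0264 = 1539.36.

1539 flies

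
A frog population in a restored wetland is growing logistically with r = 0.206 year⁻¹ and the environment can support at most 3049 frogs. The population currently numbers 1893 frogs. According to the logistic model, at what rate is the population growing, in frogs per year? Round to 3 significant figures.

148 frogs per year

dN/dt = rN(1 − N/K) = 0.206 × 1893 × (1 − 1893/3049).
1 − 1893/3049 = 0.37914; dN/dt = 0.206 × 1893 × 0.37914 = 147.85.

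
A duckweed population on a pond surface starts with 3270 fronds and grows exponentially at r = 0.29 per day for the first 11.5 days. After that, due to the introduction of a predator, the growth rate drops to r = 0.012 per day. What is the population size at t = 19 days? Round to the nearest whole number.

Phase 1: N(11.5) = 3270·e^(0.29×11.5) = 3270·e^3.335 = 91816.3.
Phase 2 runs for 19 − 11.5 = 7.5 days at r = 0.012.
N(19) = 91816.3·e^(0.012×7.5) = 91816.3·e^0.09 = 100463.

100463 fronds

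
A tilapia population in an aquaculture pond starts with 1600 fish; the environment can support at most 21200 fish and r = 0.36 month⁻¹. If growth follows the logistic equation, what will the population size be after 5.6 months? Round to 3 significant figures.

A = (K − N₀)/N₀ = (21200 − 1600)/1600 = 12.25.
N(t) = K/(1 + A·e^(−rt)) = 21200/(1 + 12.25×e^(−0.36×5.6)).
e^(−2.016) = 0.13319; denominator = 1 + 12.25×0.13319 = 2.6315.
N = 21200/2.6315 = 8056.11.

8060 fish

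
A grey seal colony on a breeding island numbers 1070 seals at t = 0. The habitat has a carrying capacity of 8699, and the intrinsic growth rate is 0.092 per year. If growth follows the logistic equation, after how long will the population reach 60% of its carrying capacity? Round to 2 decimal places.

A = (K − N₀)/N₀ = (8699 − 1070)/1070 = 7.1299.
Solve 8699/(1 + 7.1299·e^(−0.092t)) = 5219.4: 1 + 7.1299·e^(−0.092t) = 1.6667, so e^(−0.092t) = 0.0935029.
−0.092·t = ln(0.0935029) = -2.3698, so t = 2.3698/0.092 = 25.758.

25.76 years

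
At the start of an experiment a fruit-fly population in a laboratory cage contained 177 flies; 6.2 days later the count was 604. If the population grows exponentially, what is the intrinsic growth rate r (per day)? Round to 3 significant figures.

0.198 per day

From N(t) = N₀·e^(rt): e^(r·6.2) = 604/177 = 3.4124.
r·6.2 = ln(3.4124) = 1.2274, so r = 1.2274/6.2 = 0.19797.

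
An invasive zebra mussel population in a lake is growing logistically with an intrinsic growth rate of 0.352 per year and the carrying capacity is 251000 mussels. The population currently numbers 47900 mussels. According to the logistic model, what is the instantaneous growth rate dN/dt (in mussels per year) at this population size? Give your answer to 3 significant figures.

13600 mussels per year

dN/dt = rN(1 − N/K) = 0.352 × 47900 × (1 − 47900/251000).
1 − 47900/251000 = 0.80916; dN/dt = 0.352 × 47900 × 0.80916 = 13643.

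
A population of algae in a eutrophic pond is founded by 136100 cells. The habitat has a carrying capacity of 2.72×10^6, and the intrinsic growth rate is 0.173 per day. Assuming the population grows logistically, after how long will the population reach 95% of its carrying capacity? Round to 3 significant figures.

34.0 days

A = (K − N₀)/N₀ = (2.72×10^6 − 136100)/136100 = 18.985.
Solve 2.72×10^6/(1 + 18.985·e^(−0.173t)) = 2.584×10^6: 1 + 18.985·e^(−0.173t) = 1.0526, so e^(−0.173t) = 0.00277223.
−0.173·t = ln(0.00277223) = -5.8881, so t = 5.8881/0.173 = 34.035.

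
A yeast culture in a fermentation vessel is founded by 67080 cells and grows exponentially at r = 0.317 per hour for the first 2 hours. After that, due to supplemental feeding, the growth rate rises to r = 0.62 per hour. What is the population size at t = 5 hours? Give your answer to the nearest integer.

Phase 1: N(2) = 67080·e^(0.317×2) = 67080·e^0.634 = 126455.
Phase 2 runs for 5 − 2 = 3 hours at r = 0.62.
N(5) = 126455·e^(0.62×3) = 126455·e^1.86 = 812313.

812313 cells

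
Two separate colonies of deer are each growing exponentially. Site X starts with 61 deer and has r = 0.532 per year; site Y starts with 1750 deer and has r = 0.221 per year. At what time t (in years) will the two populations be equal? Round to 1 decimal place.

Set 61·e^(0.532t) = 1750·e^(0.221t).
e^((0.532 − 0.221)t) = 1750/61 → e^(0.311·t) = 28.689.
0.311·t = ln(28.689) = 3.3565, so t = 3.3565/0.311 = 10.793.

10.8 years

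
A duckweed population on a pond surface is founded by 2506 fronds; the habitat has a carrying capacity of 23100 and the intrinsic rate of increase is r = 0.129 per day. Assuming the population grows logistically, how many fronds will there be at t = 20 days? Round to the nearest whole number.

14236 fronds

A = (K − N₀)/N₀ = (23100 − 2506)/2506 = 8.2179.
N(t) = K/(1 + A·e^(−rt)) = 23100/(1 + 8.2179×e^(−0.129×20)).
e^(−2.58) = 0.075774; denominator = 1 + 8.2179×0.075774 = 1.6227.
N = 23100/1.6227 = 14235.5.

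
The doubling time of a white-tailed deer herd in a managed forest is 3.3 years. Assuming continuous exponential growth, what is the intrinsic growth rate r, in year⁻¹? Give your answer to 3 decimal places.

r = ln(2)/t_d = 0.6931/3.3 = 0.21004.

0.210 per year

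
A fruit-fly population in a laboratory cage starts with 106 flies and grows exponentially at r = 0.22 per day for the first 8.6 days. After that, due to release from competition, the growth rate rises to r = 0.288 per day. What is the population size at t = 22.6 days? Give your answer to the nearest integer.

Phase 1: N(8.6) = 106·e^(0.22×8.6) = 106·e^1.892 = 703.058.
Phase 2 runs for 22.6 − 8.6 = 14 days at r = 0.288.
N(22.6) = 703.058·e^(0.288×14) = 703.058·e^4.032 = 39633.9.

39634 flies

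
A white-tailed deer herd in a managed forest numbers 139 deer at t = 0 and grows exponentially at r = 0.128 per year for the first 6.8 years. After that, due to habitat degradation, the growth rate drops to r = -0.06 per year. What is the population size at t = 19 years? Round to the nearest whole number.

Phase 1: N(6.8) = 139·e^(0.128×6.8) = 139·e^0.8704 = 331.913.
Phase 2 runs for 19 − 6.8 = 12.2 years at r = -0.06.
N(19) = 331.913·e^(-0.06×12.2) = 331.913·e^-0.732 = 159.632.

160 deer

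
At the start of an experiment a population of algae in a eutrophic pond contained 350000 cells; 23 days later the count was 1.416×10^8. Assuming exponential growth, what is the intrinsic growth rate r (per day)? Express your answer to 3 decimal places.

From N(t) = N₀·e^(rt): e^(r·23) = 1.416×10^8/350000 = 404.57.
r·23 = ln(404.57) = 6.0028, so r = 6.0028/23 = 0.26099.

0.261 per day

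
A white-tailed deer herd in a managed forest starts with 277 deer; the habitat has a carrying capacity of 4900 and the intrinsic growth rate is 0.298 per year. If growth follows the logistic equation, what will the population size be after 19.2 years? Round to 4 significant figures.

4646 deer

A = (K − N₀)/N₀ = (4900 − 277)/277 = 16.69.
N(t) = K/(1 + A·e^(−rt)) = 4900/(1 + 16.69×e^(−0.298×19.2)).
e^(−5.722) = 0.0032745; denominator = 1 + 16.69×0.0032745 = 1.0546.
N = 4900/1.0546 = 4646.09.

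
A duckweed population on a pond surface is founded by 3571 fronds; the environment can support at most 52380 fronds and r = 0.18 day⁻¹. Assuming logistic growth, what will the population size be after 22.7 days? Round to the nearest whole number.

42595 fronds

A = (K − N₀)/N₀ = (52380 − 3571)/3571 = 13.668.
N(t) = K/(1 + A·e^(−rt)) = 52380/(1 + 13.668×e^(−0.18×22.7)).
e^(−4.086) = 0.016806; denominator = 1 + 13.668×0.016806 = 1.2297.
N = 52380/1.2297 = 42595.4.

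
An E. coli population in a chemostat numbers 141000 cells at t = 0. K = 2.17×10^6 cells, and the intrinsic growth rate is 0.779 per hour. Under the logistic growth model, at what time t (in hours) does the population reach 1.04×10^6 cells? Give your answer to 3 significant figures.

A = (K − N₀)/N₀ = (2.17×10^6 − 141000)/141000 = 14.39.
Solve 2.17×10^6/(1 + 14.39·e^(−0.779t)) = 1.04×10^6: 1 + 14.39·e^(−0.779t) = 2.0865, so e^(−0.779t) = 0.0755061.
−0.779·t = ln(0.0755061) = -2.5835, so t = 2.5835/0.779 = 3.3165.

3.32 hours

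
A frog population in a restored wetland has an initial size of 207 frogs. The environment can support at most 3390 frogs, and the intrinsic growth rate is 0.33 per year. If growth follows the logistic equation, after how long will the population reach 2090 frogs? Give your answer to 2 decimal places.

A = (K − N₀)/N₀ = (3390 − 207)/207 = 15.377.
Solve 3390/(1 + 15.377·e^(−0.33t)) = 2090: 1 + 15.377·e^(−0.33t) = 1.622, so e^(−0.33t) = 0.0404511.
−0.33·t = ln(0.0404511) = -3.2077, so t = 3.2077/0.33 = 9.7202.

9.72 years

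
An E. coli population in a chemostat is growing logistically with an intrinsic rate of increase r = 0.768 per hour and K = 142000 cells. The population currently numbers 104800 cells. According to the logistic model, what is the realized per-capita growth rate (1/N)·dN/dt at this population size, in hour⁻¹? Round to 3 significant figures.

0.201 per hour

(1/N)·dN/dt = r(1 − N/K) = 0.768 × (1 − 104800/142000).
= 0.768 × 0.26197 = 0.20119.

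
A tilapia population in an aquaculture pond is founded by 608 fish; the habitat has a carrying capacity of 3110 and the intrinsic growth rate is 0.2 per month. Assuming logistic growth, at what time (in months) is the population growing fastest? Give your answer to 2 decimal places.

7.07 months

Logistic growth is fastest at N = K/2 = 1555.
A = (K − N₀)/N₀ = 4.1151. Set K/(1 + A·e^(−rt)) = K/2 → A·e^(−rt) = 1.
e^(−0.2t) = 1/4.1151 = 0.243006, so t = ln(4.1151)/0.2 = 1.4147/0.2 = 7.0734.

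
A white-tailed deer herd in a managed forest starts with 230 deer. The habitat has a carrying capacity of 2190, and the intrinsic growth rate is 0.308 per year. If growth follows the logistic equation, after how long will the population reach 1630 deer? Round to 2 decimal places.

A = (K − N₀)/N₀ = (2190 − 230)/230 = 8.5217.
Solve 2190/(1 + 8.5217·e^(−0.308t)) = 1630: 1 + 8.5217·e^(−0.308t) = 1.3436, so e^(−0.308t) = 0.0403155.
−0.308·t = ln(0.0403155) = -3.211, so t = 3.211/0.308 = 10.425.

10.43 years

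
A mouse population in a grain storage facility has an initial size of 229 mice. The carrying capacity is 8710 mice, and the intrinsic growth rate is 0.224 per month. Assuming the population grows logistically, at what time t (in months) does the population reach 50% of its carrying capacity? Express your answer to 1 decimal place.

16.1 months

A = (K − N₀)/N₀ = (8710 − 229)/229 = 37.035.
Solve 8710/(1 + 37.035·e^(−0.224t)) = 4355: 1 + 37.035·e^(−0.224t) = 2, so e^(−0.224t) = 0.0270015.
−0.224·t = ln(0.0270015) = -3.6119, so t = 3.6119/0.224 = 16.124.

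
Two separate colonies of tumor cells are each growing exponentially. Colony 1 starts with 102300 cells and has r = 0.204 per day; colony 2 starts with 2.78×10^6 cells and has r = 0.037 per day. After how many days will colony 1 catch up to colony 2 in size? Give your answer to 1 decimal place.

Set 102300·e^(0.204t) = 2.78×10^6·e^(0.037t).
e^((0.204 − 0.037)t) = 2.78×10^6/102300 → e^(0.167·t) = 27.175.
0.167·t = ln(27.175) = 3.3023, so t = 3.3023/0.167 = 19.774.

19.8 days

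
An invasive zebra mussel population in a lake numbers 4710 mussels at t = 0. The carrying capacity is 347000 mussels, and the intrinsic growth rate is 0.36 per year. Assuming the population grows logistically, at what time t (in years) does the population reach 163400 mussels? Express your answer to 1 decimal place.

A = (K − N₀)/N₀ = (347000 − 4710)/4710 = 72.673.
Solve 347000/(1 + 72.673·e^(−0.36t)) = 163400: 1 + 72.673·e^(−0.36t) = 2.1236, so e^(−0.36t) = 0.0154613.
−0.36·t = ln(0.0154613) = -4.1694, so t = 4.1694/0.36 = 11.582.

11.6 years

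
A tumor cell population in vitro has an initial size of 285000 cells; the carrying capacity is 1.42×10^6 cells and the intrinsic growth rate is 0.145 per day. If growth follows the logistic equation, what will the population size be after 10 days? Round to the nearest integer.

734167 cells

A = (K − N₀)/N₀ = (1.42×10^6 − 285000)/285000 = 3.9825.
N(t) = K/(1 + A·e^(−rt)) = 1.42×10^6/(1 + 3.9825×e^(−0.145×10)).
e^(−1.45) = 0.23457; denominator = 1 + 3.9825×0.23457 = 1.9342.
N = 1.42×10^6/1.9342 = 734167.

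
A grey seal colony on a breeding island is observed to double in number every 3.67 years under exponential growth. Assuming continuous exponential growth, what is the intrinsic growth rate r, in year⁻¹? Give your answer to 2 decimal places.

r = ln(2)/t_d = 0.6931/3.67 = 0.18887.

0.19 per year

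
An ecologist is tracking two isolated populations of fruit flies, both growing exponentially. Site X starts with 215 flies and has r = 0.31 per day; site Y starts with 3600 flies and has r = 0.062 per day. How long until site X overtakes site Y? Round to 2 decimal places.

11.36 days

Set 215·e^(0.31t) = 3600·e^(0.062t).
e^((0.31 − 0.062)t) = 3600/215 → e^(0.248·t) = 16.744.
0.248·t = ln(16.744) = 2.8181, so t = 2.8181/0.248 = 11.363.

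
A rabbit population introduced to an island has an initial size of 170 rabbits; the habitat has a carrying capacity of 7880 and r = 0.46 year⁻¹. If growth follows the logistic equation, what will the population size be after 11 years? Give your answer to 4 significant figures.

6119 rabbits

A = (K − N₀)/N₀ = (7880 − 170)/170 = 45.353.
N(t) = K/(1 + A·e^(−rt)) = 7880/(1 + 45.353×e^(−0.46×11)).
e^(−5.06) = 0.0063456; denominator = 1 + 45.353×0.0063456 = 1.2878.
N = 7880/1.2878 = 6119.01.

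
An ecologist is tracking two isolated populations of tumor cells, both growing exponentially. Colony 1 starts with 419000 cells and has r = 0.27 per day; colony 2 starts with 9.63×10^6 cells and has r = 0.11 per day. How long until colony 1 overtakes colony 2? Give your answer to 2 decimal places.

Set 419000·e^(0.27t) = 9.63×10^6·e^(0.11t).
e^((0.27 − 0.11)t) = 9.63×10^6/419000 → e^(0.16·t) = 22.983.
0.16·t = ln(22.983) = 3.1348, so t = 3.1348/0.16 = 19.592.

19.59 days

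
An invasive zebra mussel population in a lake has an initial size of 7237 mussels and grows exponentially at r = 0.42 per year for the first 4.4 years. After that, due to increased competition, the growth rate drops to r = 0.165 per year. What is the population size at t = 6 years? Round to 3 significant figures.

Phase 1: N(4.4) = 7237·e^(0.42×4.4) = 7237·e^1.848 = 45934.1.
Phase 2 runs for 6 − 4.4 = 1.6 years at r = 0.165.
N(6) = 45934.1·e^(0.165×1.6) = 45934.1·e^0.264 = 59812.

59800 mussels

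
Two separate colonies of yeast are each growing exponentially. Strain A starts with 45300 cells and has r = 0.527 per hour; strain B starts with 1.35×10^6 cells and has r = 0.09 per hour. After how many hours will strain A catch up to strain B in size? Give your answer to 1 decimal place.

7.8 hours

Set 45300·e^(0.527t) = 1.35×10^6·e^(0.09t).
e^((0.527 − 0.09)t) = 1.35×10^6/45300 → e^(0.437·t) = 29.801.
0.437·t = ln(29.801) = 3.3946, so t = 3.3946/0.437 = 7.7679.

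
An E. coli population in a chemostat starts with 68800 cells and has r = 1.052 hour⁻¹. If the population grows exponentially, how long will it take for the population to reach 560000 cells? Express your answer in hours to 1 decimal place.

2.0 hours

Set N₀·e^(rt) = 560000: e^(1.052·t) = 560000/68800 = 8.1395.
1.052·t = ln(8.1395) = 2.0967, so t = 2.0967/1.052 = 1.9931.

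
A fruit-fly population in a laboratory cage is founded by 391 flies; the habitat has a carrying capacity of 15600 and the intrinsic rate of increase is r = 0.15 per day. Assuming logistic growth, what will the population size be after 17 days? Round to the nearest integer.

A = (K − N₀)/N₀ = (15600 − 391)/391 = 38.898.
N(t) = K/(1 + A·e^(−rt)) = 15600/(1 + 38.898×e^(−0.15×17)).
e^(−2.55) = 0.078082; denominator = 1 + 38.898×0.078082 = 4.0372.
N = 15600/4.0372 = 3864.07.

3864 flies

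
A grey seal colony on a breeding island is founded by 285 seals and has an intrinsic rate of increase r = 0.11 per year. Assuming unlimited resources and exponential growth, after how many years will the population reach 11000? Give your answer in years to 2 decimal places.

Set N₀·e^(rt) = 11000: e^(0.11·t) = 11000/285 = 38.596.
0.11·t = ln(38.596) = 3.6532, so t = 3.6532/0.11 = 33.211.

33.21 years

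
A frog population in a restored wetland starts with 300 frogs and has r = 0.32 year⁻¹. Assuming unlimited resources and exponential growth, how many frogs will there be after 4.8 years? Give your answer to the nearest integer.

N(t) = N₀·e^(rt) = 300 × e^(0.32×4.8) = 300 × e^1.536.
e^1.536 ≈ 4.646, so N ≈ 300 × 4.646 = 1393.79.

1394 frogs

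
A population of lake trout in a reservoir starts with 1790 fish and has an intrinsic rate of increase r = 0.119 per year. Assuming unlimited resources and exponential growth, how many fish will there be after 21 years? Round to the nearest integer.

N(t) = N₀·e^(rt) = 1790 × e^(0.119×21) = 1790 × e^2.499.
e^2.499 ≈ 12.17, so N ≈ 1790 × 12.17 = 21784.9.

21785 fish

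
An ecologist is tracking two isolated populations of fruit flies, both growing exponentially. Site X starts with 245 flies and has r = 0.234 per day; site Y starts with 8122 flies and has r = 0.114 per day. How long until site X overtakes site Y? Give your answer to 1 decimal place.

Set 245·e^(0.234t) = 8122·e^(0.114t).
e^((0.234 − 0.114)t) = 8122/245 → e^(0.12·t) = 33.151.
0.12·t = ln(33.151) = 3.5011, so t = 3.5011/0.12 = 29.176.

29.2 days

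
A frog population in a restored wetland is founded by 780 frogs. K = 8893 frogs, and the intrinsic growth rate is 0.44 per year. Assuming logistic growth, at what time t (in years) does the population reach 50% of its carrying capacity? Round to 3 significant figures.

A = (K − N₀)/N₀ = (8893 − 780)/780 = 10.401.
Solve 8893/(1 + 10.401·e^(−0.44t)) = 4446.5: 1 + 10.401·e^(−0.44t) = 2, so e^(−0.44t) = 0.096142.
−0.44·t = ln(0.096142) = -2.3419, so t = 2.3419/0.44 = 5.3226.

5.32 years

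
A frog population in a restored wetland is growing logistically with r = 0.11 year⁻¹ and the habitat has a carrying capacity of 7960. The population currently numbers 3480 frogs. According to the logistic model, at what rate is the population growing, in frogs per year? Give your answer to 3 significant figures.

dN/dt = rN(1 − N/K) = 0.11 × 3480 × (1 − 3480/7960).
1 − 3480/7960 = 0.56281; dN/dt = 0.11 × 3480 × 0.56281 = 215.45.

215 frogs per year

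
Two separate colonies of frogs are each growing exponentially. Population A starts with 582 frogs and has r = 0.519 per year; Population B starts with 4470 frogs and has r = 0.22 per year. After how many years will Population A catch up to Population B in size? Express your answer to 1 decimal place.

6.8 years

Set 582·e^(0.519t) = 4470·e^(0.22t).
e^((0.519 − 0.22)t) = 4470/582 → e^(0.299·t) = 7.6804.
0.299·t = ln(7.6804) = 2.0387, so t = 2.0387/0.299 = 6.8183.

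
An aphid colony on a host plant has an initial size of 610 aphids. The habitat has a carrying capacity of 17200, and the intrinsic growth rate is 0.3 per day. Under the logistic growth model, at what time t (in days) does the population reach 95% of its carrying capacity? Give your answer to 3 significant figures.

20.8 days

A = (K − N₀)/N₀ = (17200 − 610)/610 = 27.197.
Solve 17200/(1 + 27.197·e^(−0.3t)) = 16340: 1 + 27.197·e^(−0.3t) = 1.0526, so e^(−0.3t) = 0.00193522.
−0.3·t = ln(0.00193522) = -6.2475, so t = 6.2475/0.3 = 20.825.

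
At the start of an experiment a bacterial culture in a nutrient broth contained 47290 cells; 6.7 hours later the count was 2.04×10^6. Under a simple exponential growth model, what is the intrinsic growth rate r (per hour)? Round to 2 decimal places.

From N(t) = N₀·e^(rt): e^(r·6.7) = 2.04×10^6/47290 = 43.138.
r·6.7 = ln(43.138) = 3.7644, so r = 3.7644/6.7 = 0.56185.

0.56 per hour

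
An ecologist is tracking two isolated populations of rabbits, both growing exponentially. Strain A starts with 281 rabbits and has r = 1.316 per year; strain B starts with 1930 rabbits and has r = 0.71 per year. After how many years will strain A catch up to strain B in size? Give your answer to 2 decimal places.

Set 281·e^(1.316t) = 1930·e^(0.71t).
e^((1.316 − 0.71)t) = 1930/281 → e^(0.606·t) = 6.8683.
0.606·t = ln(6.8683) = 1.9269, so t = 1.9269/0.606 = 3.1797.

3.18 years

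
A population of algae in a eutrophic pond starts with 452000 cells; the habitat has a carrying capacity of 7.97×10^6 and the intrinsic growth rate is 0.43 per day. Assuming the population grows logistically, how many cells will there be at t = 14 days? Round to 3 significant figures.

7660000 cells

A = (K − N₀)/N₀ = (7.97×10^6 − 452000)/452000 = 16.633.
N(t) = K/(1 + A·e^(−rt)) = 7.97×10^6/(1 + 16.633×e^(−0.43×14)).
e^(−6.02) = 0.0024297; denominator = 1 + 16.633×0.0024297 = 1.0404.
N = 7.97×10^6/1.0404 = 7.660426×10^6.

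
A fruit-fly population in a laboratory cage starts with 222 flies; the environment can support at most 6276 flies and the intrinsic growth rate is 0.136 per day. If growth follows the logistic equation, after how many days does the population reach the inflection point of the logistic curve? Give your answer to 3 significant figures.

24.3 days

Logistic growth is fastest at N = K/2 = 3138.
A = (K − N₀)/N₀ = 27.27. Set K/(1 + A·e^(−rt)) = K/2 → A·e^(−rt) = 1.
e^(−0.136t) = 1/27.27 = 0.03667, so t = ln(27.27)/0.136 = 3.3058/0.136 = 24.307.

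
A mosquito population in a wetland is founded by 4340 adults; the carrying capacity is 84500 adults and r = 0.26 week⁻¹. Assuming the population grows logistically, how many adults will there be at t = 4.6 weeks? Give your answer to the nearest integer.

A = (K − N₀)/N₀ = (84500 − 4340)/4340 = 18.47.
N(t) = K/(1 + A·e^(−rt)) = 84500/(1 + 18.47×e^(−0.26×4.6)).
e^(−1.196) = 0.3024; denominator = 1 + 18.47×0.3024 = 6.5854.
N = 84500/6.5854 = 12831.5.

12831 adults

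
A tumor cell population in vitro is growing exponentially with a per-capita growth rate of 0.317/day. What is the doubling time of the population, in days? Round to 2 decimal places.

Doubling time t_d = ln(2)/r = 0.6931/0.317 = 2.1866.

2.19 days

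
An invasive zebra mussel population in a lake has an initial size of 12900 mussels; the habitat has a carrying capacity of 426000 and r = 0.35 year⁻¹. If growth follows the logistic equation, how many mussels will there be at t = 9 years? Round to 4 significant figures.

A = (K − N₀)/N₀ = (426000 − 12900)/12900 = 32.023.
N(t) = K/(1 + A·e^(−rt)) = 426000/(1 + 32.023×e^(−0.35×9)).
e^(−3.15) = 0.042852; denominator = 1 + 32.023×0.042852 = 2.3723.
N = 426000/2.3723 = 179575.

179600 mussels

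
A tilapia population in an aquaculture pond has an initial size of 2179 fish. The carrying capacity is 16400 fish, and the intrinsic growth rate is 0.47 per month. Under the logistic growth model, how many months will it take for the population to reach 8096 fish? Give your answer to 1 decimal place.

A = (K − N₀)/N₀ = (16400 − 2179)/2179 = 6.5264.
Solve 16400/(1 + 6.5264·e^(−0.47t)) = 8096: 1 + 6.5264·e^(−0.47t) = 2.0257, so e^(−0.47t) = 0.157161.
−0.47·t = ln(0.157161) = -1.8505, so t = 1.8505/0.47 = 3.9372.

3.9 months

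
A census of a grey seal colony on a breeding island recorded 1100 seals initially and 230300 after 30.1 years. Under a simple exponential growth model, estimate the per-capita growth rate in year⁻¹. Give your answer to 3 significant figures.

0.178 per year

From N(t) = N₀·e^(rt): e^(r·30.1) = 230300/1100 = 209.36.
r·30.1 = ln(209.36) = 5.3441, so r = 5.3441/30.1 = 0.17754.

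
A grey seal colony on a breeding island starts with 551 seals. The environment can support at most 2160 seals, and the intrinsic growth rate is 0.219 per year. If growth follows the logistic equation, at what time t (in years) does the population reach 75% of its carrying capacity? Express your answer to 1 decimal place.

9.9 years

A = (K − N₀)/N₀ = (2160 − 551)/551 = 2.9201.
Solve 2160/(1 + 2.9201·e^(−0.219t)) = 1620: 1 + 2.9201·e^(−0.219t) = 1.3333, so e^(−0.219t) = 0.11415.
−0.219·t = ln(0.11415) = -2.1702, so t = 2.1702/0.219 = 9.9098.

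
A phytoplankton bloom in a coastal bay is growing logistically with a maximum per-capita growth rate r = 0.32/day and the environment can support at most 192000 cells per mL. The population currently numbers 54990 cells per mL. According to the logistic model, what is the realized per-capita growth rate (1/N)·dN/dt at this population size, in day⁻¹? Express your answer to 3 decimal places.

(1/N)·dN/dt = r(1 − N/K) = 0.32 × (1 − 54990/192000).
= 0.32 × 0.71359 = 0.22835.

0.228 per day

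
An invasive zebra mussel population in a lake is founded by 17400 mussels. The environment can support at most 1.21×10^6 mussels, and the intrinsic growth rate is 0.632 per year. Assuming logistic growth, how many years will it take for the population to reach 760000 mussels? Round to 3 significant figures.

7.52 years

A = (K − N₀)/N₀ = (1.21×10^6 − 17400)/17400 = 68.54.
Solve 1.21×10^6/(1 + 68.54·e^(−0.632t)) = 760000: 1 + 68.54·e^(−0.632t) = 1.5921, so e^(−0.632t) = 0.0086388.
−0.632·t = ln(0.0086388) = -4.7515, so t = 4.7515/0.632 = 7.5182.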